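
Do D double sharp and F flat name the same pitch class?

D## = pitch class 4 and Fb = pitch class 4 — the same pitch class, so they are enharmonic equivalents.

Yes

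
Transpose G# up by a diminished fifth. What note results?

D

A fifth above G lands on the letter D.
A diminished fifth spans 6 semitones, so G# moves to pitch class 2. On the letter D that is D.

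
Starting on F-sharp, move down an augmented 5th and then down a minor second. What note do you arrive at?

An augmented fifth down from F# is Bb (letter B, 8 semitones down).
A minor second down from Bb is A (letter A, 1 semitone down).

A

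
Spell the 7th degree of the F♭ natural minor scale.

Ebb

The Fb natural minor scale runs Fb Gb Abb Bbb Cb Dbb Ebb.
Degree 7 is Ebb.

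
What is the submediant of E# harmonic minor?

Degree 6 takes the letter 5 steps above E, which is C.
In harmonic minor, degree 6 sits 8 semitones above the tonic. E# + 8 semitones is pitch class 1, spelled on C as C#.

C#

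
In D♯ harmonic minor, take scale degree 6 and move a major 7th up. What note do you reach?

Scale degree 6 of D# harmonic minor is B.
A major seventh (11 semitones) above B lands on the letter A, giving A#.

A#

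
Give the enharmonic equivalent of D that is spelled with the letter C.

C##

D is pitch class 2. The letter C alone is pitch class 0.
To reach pitch class 2 from C requires an offset of +2 semitones, i.e. double sharp: C##.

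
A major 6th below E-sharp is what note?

A sixth below E lands on the letter G.
A major sixth spans 9 semitones, so E# moves to pitch class 8. On the letter G that is G#.

G#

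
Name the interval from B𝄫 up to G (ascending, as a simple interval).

augmented sixth

Counting letters B–C–D–E–F–G gives a sixth.
Bbb→G = 10 semitones, 1 wider than the major sixth (9), so augmented.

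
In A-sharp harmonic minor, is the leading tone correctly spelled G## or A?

G##

Each scale degree takes a distinct letter name. Degree 7 of a scale on A must use the letter G.
G## and A are enharmonically the same pitch, but only G## uses the letter G, so it is the correct spelling here.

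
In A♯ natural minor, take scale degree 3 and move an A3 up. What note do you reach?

Scale degree 3 of A# natural minor is C#.
An augmented third (5 semitones) above C# lands on the letter E, giving E##.

E##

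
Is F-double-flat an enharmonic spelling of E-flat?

Fbb = pitch class 3 and Eb = pitch class 3 — the same pitch class, so they are enharmonic equivalents.

Yes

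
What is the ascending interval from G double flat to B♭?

augmented third

Counting letters G–A–B gives a third.
Gbb→Bb = 5 semitones, 1 wider than the major third (4), so augmented.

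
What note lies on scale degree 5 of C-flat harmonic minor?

Gb

Degree 5 takes the letter 4 steps above C, which is G.
In harmonic minor, degree 5 sits 7 semitones above the tonic. Cb + 7 semitones is pitch class 6, spelled on G as Gb.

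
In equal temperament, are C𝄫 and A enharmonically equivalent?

Two spellings are enharmonically equivalent only if they share a pitch class.
Here Cbb → 10, A → 9; 9 ≠ 10, so they are not.

No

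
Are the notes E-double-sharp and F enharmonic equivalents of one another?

E## is pitch class 6; F is pitch class 5.
The pitch classes differ (6 vs. 5), so they are not enharmonic equivalents.

No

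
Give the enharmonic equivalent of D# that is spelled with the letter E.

Plain E sits 1 semitone above D#, so on the letter E the same pitch needs a flat: Eb.

Eb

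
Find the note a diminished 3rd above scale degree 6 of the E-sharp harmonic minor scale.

Eb

Scale degree 6 of E# harmonic minor is C#.
A diminished third (2 semitones) above C# lands on the letter E, giving Eb.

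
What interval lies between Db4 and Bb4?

major sixth

Counting letters D–E–F–G–A–B gives a sixth.
Db→Bb = 9 semitones, exactly the major sixth.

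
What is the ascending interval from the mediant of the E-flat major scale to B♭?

The mediant of Eb major is G.
G up to Bb: letters G→B make it a third; 3 semitones makes it minor.

minor third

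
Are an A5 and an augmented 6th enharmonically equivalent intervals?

No

An augmented fifth spans 8 semitones; an augmented sixth spans 10.
The spans differ, so they are not enharmonic equivalents.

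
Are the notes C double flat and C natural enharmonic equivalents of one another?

No

Cbb is pitch class 10; C is pitch class 0.
The pitch classes differ (10 vs. 0), so they are not enharmonic equivalents.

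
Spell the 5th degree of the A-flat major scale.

Eb

Degree 5 takes the letter 4 steps above A, which is E.
In major, degree 5 sits 7 semitones above the tonic. Ab + 7 semitones is pitch class 3, spelled on E as Eb.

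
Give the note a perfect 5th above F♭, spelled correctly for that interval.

Cb

F up a perfect fifth is C, so the target letter is C.
From Fb, a perfect fifth is 7 semitones up: Cb.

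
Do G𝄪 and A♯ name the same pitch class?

Two spellings are enharmonically equivalent only if they share a pitch class.
Here G## → 9, A# → 10; 9 ≠ 10, so they are not.

No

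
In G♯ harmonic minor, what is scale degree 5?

The G# harmonic minor scale runs G# A# B C# D# E F##.
Degree 5 is D#.

D#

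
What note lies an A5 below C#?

C down a perfect fifth is F, so the target letter is F.
From C#, an augmented fifth is 8 semitones down: F.

F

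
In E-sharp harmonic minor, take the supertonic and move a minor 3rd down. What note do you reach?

D##

The supertonic of E# harmonic minor is F##.
A minor third (3 semitones) below F## lands on the letter D, giving D##.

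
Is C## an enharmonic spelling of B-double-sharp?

No

Two spellings are enharmonically equivalent only if they share a pitch class.
Here C## → 2, B## → 1; 1 ≠ 2, so they are not.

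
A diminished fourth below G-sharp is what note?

D##

A fourth below G lands on the letter D.
A diminished fourth spans 4 semitones, so G# moves to pitch class 4. On the letter D that is D##.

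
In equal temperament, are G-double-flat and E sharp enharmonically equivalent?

Gbb = pitch class 5 and E# = pitch class 5 — the same pitch class, so they are enharmonic equivalents.

Yes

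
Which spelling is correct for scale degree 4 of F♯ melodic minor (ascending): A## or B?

B

Each scale degree takes a distinct letter name. Degree 4 of a scale on F must use the letter B.
B and A## are enharmonically the same pitch, but only B uses the letter B, so it is the correct spelling here.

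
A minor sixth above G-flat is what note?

Ebb

G up a major sixth is E, so the target letter is E.
From Gb, a minor sixth is 8 semitones up: Ebb.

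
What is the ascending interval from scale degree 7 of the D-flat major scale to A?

Scale degree 7 of Db major is C.
C up to A: letters C→A make it a sixth; 9 semitones makes it major.

major sixth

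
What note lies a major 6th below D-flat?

A sixth below D lands on the letter F.
A major sixth spans 9 semitones, so Db moves to pitch class 4. On the letter F that is Fb.

Fb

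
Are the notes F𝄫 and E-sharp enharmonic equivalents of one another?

Two spellings are enharmonically equivalent only if they share a pitch class.
Here Fbb → 3, E# → 5; 3 ≠ 5, so they are not.

No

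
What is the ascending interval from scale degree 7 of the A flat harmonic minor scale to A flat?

Scale degree 7 of Ab harmonic minor is G.
G up to Ab: letters G→A make it a second; 1 semitone makes it minor.

minor second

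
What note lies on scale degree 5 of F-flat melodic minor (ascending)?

Degree 5 takes the letter 4 steps above F, which is C.
In melodic minor (ascending), degree 5 sits 7 semitones above the tonic. Fb + 7 semitones is pitch class 11, spelled on C as Cb.

Cb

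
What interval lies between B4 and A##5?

augmented seventh

Counting letters B–C–D–E–F–G–A gives a seventh.
B→A## = 12 semitones, 1 wider than the major seventh (11), so augmented.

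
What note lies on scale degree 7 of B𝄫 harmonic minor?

Ab

Degree 7 takes the letter 6 steps above B, which is A.
In harmonic minor, degree 7 sits 11 semitones above the tonic. Bbb + 11 semitones is pitch class 8, spelled on A as Ab.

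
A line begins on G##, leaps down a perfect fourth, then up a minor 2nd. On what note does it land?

E#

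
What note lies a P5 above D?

A

D up a perfect fifth is A, so the target letter is A.
From D, a perfect fifth is 7 semitones up: A.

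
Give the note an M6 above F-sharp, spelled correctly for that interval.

D#

F up a major sixth is D, so the target letter is D.
From F#, a major sixth is 9 semitones up: D#.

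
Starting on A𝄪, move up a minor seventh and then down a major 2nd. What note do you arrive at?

A minor seventh up from A## is G## (letter G, 10 semitones up).
A major second down from G## is F## (letter F, 2 semitones down).

F##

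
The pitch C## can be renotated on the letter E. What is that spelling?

Plain E sits 2 semitones above C##, so on the letter E the same pitch needs a double flat: Ebb.

Ebb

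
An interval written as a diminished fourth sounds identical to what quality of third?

major

A diminished fourth spans 4 semitones.
A third spanning 4 semitones is major (the major third is 4).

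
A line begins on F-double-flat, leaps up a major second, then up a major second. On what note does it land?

Abb

A major second up from Fbb is Gbb (letter G, 2 semitones up).
A major second up from Gbb is Abb (letter A, 2 semitones up).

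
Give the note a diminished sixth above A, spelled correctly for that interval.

A sixth above A lands on the letter F.
A diminished sixth spans 7 semitones, so A moves to pitch class 4. On the letter F that is Fb.

Fb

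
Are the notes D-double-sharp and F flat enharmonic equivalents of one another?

D## is pitch class 4; Fb is pitch class 4.
All spellings map to pitch class 4, so they are enharmonically equivalent.

Yes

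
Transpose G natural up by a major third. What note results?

G up a major third is B, so the target letter is B.
From G, a major third is 4 semitones up: B.

B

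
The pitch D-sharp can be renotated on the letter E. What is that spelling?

Plain E sits 1 semitone above D#, so on the letter E the same pitch needs a flat: Eb.

Eb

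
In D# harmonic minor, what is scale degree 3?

F#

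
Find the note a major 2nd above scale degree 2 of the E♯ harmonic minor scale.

G##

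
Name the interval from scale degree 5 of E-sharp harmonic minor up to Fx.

perfect fifth

Scale degree 5 of E# harmonic minor is B#.
B# up to F##: letters B→F make it a fifth; 7 semitones makes it perfect.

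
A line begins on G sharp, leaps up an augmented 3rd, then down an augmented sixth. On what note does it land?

D#

An augmented third up from G# is B## (letter B, 5 semitones up).
An augmented sixth down from B## is D# (letter D, 10 semitones down).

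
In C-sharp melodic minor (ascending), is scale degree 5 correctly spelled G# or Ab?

Each scale degree takes a distinct letter name. Degree 5 of a scale on C must use the letter G.
G# and Ab are enharmonically the same pitch, but only G# uses the letter G, so it is the correct spelling here.

G#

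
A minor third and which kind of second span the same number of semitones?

A minor third spans 3 semitones.
A second spanning 3 semitones is augmented (the major second is 2).

augmented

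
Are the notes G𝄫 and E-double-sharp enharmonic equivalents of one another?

No

Gbb is pitch class 5; E## is pitch class 6.
The pitch classes differ (5 vs. 6), so they are not enharmonic equivalents.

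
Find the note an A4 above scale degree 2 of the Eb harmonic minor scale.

Scale degree 2 of Eb harmonic minor is F.
An augmented fourth (6 semitones) above F lands on the letter B, giving B.

B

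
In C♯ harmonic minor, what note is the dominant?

Degree 5 takes the letter 4 steps above C, which is G.
In harmonic minor, degree 5 sits 7 semitones above the tonic. C# + 7 semitones is pitch class 8, spelled on G as G#.

G#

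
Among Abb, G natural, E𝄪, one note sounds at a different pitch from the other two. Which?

In 12-tone equal temperament, enharmonic equivalents share a pitch class. Abb is pitch class 7; G is pitch class 7; E## is pitch class 6.
Abb and G share pitch class 7, while E## is pitch class 6.

E##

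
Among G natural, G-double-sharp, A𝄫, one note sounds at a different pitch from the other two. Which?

In 12-tone equal temperament, enharmonic equivalents share a pitch class. G is pitch class 7; G## is pitch class 9; Abb is pitch class 7.
G and Abb share pitch class 7, while G## is pitch class 9.

G##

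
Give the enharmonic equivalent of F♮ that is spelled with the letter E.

E#

Plain E sits 1 semitone below F, so on the letter E the same pitch needs a sharp: E#.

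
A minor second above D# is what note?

E

D up a major second is E, so the target letter is E.
From D#, a minor second is 1 semitone up: E.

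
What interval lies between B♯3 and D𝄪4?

Counting letters B–C–D gives a third.
B#→D## = 4 semitones, exactly the major third.

major third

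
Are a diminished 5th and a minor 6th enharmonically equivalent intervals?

A diminished fifth spans 6 semitones; a minor sixth spans 8.
The spans differ, so they are not enharmonic equivalents.

No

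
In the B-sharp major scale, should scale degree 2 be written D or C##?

C##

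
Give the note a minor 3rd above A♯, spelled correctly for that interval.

A third above A lands on the letter C.
A minor third spans 3 semitones, so A# moves to pitch class 1. On the letter C that is C#.

C#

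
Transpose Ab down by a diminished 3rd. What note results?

A third below A lands on the letter F.
A diminished third spans 2 semitones, so Ab moves to pitch class 6. On the letter F that is F#.

F#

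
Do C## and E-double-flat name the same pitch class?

C## = pitch class 2 and Ebb = pitch class 2 — the same pitch class, so they are enharmonic equivalents.

Yes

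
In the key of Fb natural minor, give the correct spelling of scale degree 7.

The Fb natural minor scale runs Fb Gb Abb Bbb Cb Dbb Ebb.
Degree 7 is Ebb.

Ebb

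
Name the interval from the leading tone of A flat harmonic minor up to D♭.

The leading tone of Ab harmonic minor is G.
G up to Db: letters G→D make it a fifth; 6 semitones makes it diminished.

diminished fifth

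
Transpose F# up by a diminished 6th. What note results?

F up a major sixth is D, so the target letter is D.
From F#, a diminished sixth is 7 semitones up: Db.

Db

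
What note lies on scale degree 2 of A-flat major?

Degree 2 takes the letter 1 step above A, which is B.
In major, degree 2 sits 2 semitones above the tonic. Ab + 2 semitones is pitch class 10, spelled on B as Bb.

Bb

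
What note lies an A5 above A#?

A fifth above A lands on the letter E.
An augmented fifth spans 8 semitones, so A# moves to pitch class 6. On the letter E that is E##.

E##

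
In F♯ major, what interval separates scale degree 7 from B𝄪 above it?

Scale degree 7 of F# major is E#.
E# up to B##: letters E→B make it a fifth; 8 semitones makes it augmented.

augmented fifth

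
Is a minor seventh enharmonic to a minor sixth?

No

A minor seventh spans 10 semitones; a minor sixth spans 8.
The spans differ, so they are not enharmonic equivalents.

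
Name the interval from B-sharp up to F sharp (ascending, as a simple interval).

diminished fifth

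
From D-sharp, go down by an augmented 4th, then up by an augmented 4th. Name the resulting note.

An augmented fourth down from D# is A (letter A, 6 semitones down).
An augmented fourth up from A is D# (letter D, 6 semitones up).

D#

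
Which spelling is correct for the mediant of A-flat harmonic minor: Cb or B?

Cb

Each scale degree takes a distinct letter name. Degree 3 of a scale on A must use the letter C.
Cb and B are enharmonically the same pitch, but only Cb uses the letter C, so it is the correct spelling here.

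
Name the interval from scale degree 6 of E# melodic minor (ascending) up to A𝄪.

major sixth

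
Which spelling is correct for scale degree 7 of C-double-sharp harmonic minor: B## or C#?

Each scale degree takes a distinct letter name. Degree 7 of a scale on C must use the letter B.
B## and C# are enharmonically the same pitch, but only B## uses the letter B, so it is the correct spelling here.

B##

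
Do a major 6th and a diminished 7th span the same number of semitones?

Yes

A major sixth spans 9 semitones; a diminished seventh spans 9.
They are enharmonically equivalent.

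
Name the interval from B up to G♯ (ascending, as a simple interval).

major sixth

The letter names run B→G, a span of 5 letter steps, so the interval is some kind of sixth.
B to G# is 9 semitones. A major sixth is 9, so 9 makes it major.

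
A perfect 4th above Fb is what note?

Bbb

F up a perfect fourth is Bb, so the target letter is B.
From Fb, a perfect fourth is 5 semitones up: Bbb.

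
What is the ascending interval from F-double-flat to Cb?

augmented fifth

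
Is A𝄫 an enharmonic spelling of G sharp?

Two spellings are enharmonically equivalent only if they share a pitch class.
Here Abb → 7, G# → 8; 7 ≠ 8, so they are not.

No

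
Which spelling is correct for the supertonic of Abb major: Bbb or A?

Bbb

Each scale degree takes a distinct letter name. Degree 2 of a scale on A must use the letter B.
Bbb and A are enharmonically the same pitch, but only Bbb uses the letter B, so it is the correct spelling here.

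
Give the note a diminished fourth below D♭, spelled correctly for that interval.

A

D down a perfect fourth is A, so the target letter is A.
From Db, a diminished fourth is 4 semitones down: A.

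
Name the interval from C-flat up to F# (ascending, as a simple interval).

doubly augmented fourth

The letter names run C→F, a span of 3 letter steps, so the interval is some kind of fourth.
Cb to F# is 7 semitones. A perfect fourth is 5, so 7 makes it doubly augmented.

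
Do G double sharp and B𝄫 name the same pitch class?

Yes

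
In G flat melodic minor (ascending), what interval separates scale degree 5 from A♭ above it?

perfect fifth

Scale degree 5 of Gb melodic minor (ascending) is Db.
Db up to Ab: letters D→A make it a fifth; 7 semitones makes it perfect.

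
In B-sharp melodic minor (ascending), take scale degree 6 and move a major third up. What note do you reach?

B##

Scale degree 6 of B# melodic minor (ascending) is G##.
A major third (4 semitones) above G## lands on the letter B, giving B##.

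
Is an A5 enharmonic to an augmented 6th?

No

An augmented fifth spans 8 semitones; an augmented sixth spans 10.
The spans differ, so they are not enharmonic equivalents.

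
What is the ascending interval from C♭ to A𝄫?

The letter names run C→A, a span of 5 letter steps, so the interval is some kind of sixth.
Cb to Abb is 8 semitones. A major sixth is 9, so 8 makes it minor.

minor sixth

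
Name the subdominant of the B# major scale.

The B# major scale runs B# C## D## E# F## G## A##.
Degree 4 is E#.

E#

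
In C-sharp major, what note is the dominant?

Degree 5 takes the letter 4 steps above C, which is G.
In major, degree 5 sits 7 semitones above the tonic. C# + 7 semitones is pitch class 8, spelled on G as G#.

G#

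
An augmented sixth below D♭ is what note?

D down a major sixth is F, so the target letter is F.
From Db, an augmented sixth is 10 semitones down: Fbb.

Fbb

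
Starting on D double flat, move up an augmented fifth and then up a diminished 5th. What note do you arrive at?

An augmented fifth up from Dbb is Ab (letter A, 8 semitones up).
A diminished fifth up from Ab is Ebb (letter E, 6 semitones up).

Ebb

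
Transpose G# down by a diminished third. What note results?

A third below G lands on the letter E.
A diminished third spans 2 semitones, so G# moves to pitch class 6. On the letter E that is E##.

E##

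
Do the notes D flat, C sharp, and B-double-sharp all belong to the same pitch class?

Yes

Db = pitch class 1 and C# = pitch class 1 and B## = pitch class 1 — the same pitch class, so they are enharmonic equivalents.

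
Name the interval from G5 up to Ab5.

The letter names run G→A, a span of 1 letter step, so the interval is some kind of second.
G to Ab is 1 semitone. A major second is 2, so 1 makes it minor.

minor second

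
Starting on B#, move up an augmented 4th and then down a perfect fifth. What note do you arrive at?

A##

An augmented fourth up from B# is E## (letter E, 6 semitones up).
A perfect fifth down from E## is A## (letter A, 7 semitones down).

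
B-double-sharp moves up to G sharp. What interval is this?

The letter names run B→G, a span of 5 letter steps, so the interval is some kind of sixth.
B## to G# is 7 semitones. A major sixth is 9, so 7 makes it diminished.

diminished sixth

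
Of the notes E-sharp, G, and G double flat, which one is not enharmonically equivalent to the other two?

In 12-tone equal temperament, enharmonic equivalents share a pitch class. E# is pitch class 5; G is pitch class 7; Gbb is pitch class 5.
E# and Gbb share pitch class 5, while G is pitch class 7.

G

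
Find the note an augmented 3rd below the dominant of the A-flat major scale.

The dominant of Ab major is Eb.
An augmented third (5 semitones) below Eb lands on the letter C, giving Cbb.

Cbb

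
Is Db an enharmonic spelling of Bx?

Db is pitch class 1; B## is pitch class 1.
All spellings map to pitch class 1, so they are enharmonically equivalent.

Yes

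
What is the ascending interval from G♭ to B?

Counting letters G–A–B gives a third.
Gb→B = 5 semitones, 1 wider than the major third (4), so augmented.

augmented third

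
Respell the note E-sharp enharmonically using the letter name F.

Plain F sits at the same pitch as E#, so on the letter F the same pitch needs a natural: F.

F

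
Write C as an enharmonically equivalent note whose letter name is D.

C is pitch class 0. The letter D alone is pitch class 2.
To reach pitch class 0 from D requires an offset of -2 semitones, i.e. double flat: Dbb.

Dbb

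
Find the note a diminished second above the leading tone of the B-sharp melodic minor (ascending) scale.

The leading tone of B# melodic minor (ascending) is A##.
A diminished second (0 semitones) above A## lands on the letter B, giving B.

B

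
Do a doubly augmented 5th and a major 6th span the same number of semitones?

A doubly augmented fifth spans 9 semitones; a major sixth spans 9.
They are enharmonically equivalent.

Yes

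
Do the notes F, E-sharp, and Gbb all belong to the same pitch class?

Yes

F = pitch class 5 and E# = pitch class 5 and Gbb = pitch class 5 — the same pitch class, so they are enharmonic equivalents.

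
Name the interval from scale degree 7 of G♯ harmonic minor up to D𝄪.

Scale degree 7 of G# harmonic minor is F##.
F## up to D##: letters F→D make it a sixth; 9 semitones makes it major.

major sixth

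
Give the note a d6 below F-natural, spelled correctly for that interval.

A sixth below F lands on the letter A.
A diminished sixth spans 7 semitones, so F moves to pitch class 10. On the letter A that is A#.

A#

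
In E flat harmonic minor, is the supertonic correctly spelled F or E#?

Each scale degree takes a distinct letter name. Degree 2 of a scale on E must use the letter F.
F and E# are enharmonically the same pitch, but only F uses the letter F, so it is the correct spelling here.

F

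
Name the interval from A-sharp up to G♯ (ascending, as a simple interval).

minor seventh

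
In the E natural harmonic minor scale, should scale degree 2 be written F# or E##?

F#

Each scale degree takes a distinct letter name. Degree 2 of a scale on E must use the letter F.
F# and E## are enharmonically the same pitch, but only F# uses the letter F, so it is the correct spelling here.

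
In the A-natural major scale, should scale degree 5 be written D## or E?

E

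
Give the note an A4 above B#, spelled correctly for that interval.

B up a perfect fourth is E, so the target letter is E.
From B#, an augmented fourth is 6 semitones up: E##.

E##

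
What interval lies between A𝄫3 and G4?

The letter names run A→G, a span of 6 letter steps, so the interval is some kind of seventh.
Abb to G is 12 semitones. A major seventh is 11, so 12 makes it augmented.

augmented seventh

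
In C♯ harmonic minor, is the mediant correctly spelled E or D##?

E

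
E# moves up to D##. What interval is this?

Counting letters E–F–G–A–B–C–D gives a seventh.
E#→D## = 11 semitones, exactly the major seventh.

major seventh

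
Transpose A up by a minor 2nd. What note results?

A up a major second is B, so the target letter is B.
From A, a minor second is 1 semitone up: Bb.

Bb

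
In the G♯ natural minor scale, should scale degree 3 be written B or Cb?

B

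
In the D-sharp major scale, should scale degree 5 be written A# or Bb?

A#

Each scale degree takes a distinct letter name. Degree 5 of a scale on D must use the letter A.
A# and Bb are enharmonically the same pitch, but only A# uses the letter A, so it is the correct spelling here.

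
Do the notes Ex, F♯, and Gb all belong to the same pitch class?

Yes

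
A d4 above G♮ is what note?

Cb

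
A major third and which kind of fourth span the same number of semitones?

A major third spans 4 semitones.
A fourth spanning 4 semitones is diminished (the perfect fourth is 5).

diminished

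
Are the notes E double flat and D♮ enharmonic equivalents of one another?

Yes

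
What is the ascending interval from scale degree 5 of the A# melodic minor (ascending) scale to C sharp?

minor sixth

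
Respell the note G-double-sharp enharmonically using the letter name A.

Plain A sits at the same pitch as G##, so on the letter A the same pitch needs a natural: A.

A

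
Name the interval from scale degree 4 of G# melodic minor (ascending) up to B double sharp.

Scale degree 4 of G# melodic minor (ascending) is C#.
C# up to B##: letters C→B make it a seventh; 12 semitones makes it augmented.

augmented seventh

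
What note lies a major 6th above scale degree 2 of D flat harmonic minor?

Scale degree 2 of Db harmonic minor is Eb.
A major sixth (9 semitones) above Eb lands on the letter C, giving C.

C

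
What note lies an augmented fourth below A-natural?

Eb

A down a perfect fourth is E, so the target letter is E.
From A, an augmented fourth is 6 semitones down: Eb.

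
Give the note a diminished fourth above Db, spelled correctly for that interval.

D up a perfect fourth is G, so the target letter is G.
From Db, a diminished fourth is 4 semitones up: Gbb.

Gbb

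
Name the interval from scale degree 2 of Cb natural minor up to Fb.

minor third

Scale degree 2 of Cb natural minor is Db.
Db up to Fb: letters D→F make it a third; 3 semitones makes it minor.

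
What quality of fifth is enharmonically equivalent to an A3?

An augmented third spans 5 semitones.
A fifth spanning 5 semitones is doubly diminished (the perfect fifth is 7).

doubly diminished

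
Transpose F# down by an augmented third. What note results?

Db

A third below F lands on the letter D.
An augmented third spans 5 semitones, so F# moves to pitch class 1. On the letter D that is Db.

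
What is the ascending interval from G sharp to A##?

augmented second

Counting letters G–A gives a second.
G#→A## = 3 semitones, 1 wider than the major second (2), so augmented.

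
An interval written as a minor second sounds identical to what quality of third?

doubly diminished

A minor second spans 1 semitone.
A third spanning 1 semitone is doubly diminished (the major third is 4).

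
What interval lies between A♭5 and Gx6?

doubly augmented seventh

The letter names run A→G, a span of 6 letter steps, so the interval is some kind of seventh.
Ab to G## is 13 semitones. A major seventh is 11, so 13 makes it doubly augmented.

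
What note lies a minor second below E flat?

E down a major second is D, so the target letter is D.
From Eb, a minor second is 1 semitone down: D.

D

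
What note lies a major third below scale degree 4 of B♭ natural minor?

Scale degree 4 of Bb natural minor is Eb.
A major third (4 semitones) below Eb lands on the letter C, giving Cb.

Cb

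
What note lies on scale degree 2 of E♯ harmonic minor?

F##

The E# harmonic minor scale runs E# F## G# A# B# C# D##.
Degree 2 is F##.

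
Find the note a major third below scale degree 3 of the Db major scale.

Scale degree 3 of Db major is F.
A major third (4 semitones) below F lands on the letter D, giving Db.

Db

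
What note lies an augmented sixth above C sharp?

C up a major sixth is A, so the target letter is A.
From C#, an augmented sixth is 10 semitones up: A##.

A##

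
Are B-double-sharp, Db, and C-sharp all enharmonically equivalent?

Yes

B## = pitch class 1 and Db = pitch class 1 and C# = pitch class 1 — the same pitch class, so they are enharmonic equivalents.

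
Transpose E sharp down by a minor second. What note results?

D##

E down a major second is D, so the target letter is D.
From E#, a minor second is 1 semitone down: D##.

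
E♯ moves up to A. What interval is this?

Counting letters E–F–G–A gives a fourth.
E#→A = 4 semitones, 1 narrower than the perfect fourth (5), so diminished.

diminished fourth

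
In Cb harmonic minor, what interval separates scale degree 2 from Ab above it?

Scale degree 2 of Cb harmonic minor is Db.
Db up to Ab: letters D→A make it a fifth; 7 semitones makes it perfect.

perfect fifth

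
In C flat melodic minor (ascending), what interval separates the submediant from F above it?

major sixth

The submediant of Cb melodic minor (ascending) is Ab.
Ab up to F: letters A→F make it a sixth; 9 semitones makes it major.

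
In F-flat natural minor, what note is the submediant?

Dbb

Degree 6 takes the letter 5 steps above F, which is D.
In natural minor, degree 6 sits 8 semitones above the tonic. Fb + 8 semitones is pitch class 0, spelled on D as Dbb.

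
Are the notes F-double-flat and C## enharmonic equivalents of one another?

No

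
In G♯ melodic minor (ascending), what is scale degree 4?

The G# melodic minor (ascending) scale runs G# A# B C# D# E# F##.
Degree 4 is C#.

C#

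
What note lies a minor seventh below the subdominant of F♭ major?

Cb

The subdominant of Fb major is Bbb.
A minor seventh (10 semitones) below Bbb lands on the letter C, giving Cb.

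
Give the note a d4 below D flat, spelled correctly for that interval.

A

D down a perfect fourth is A, so the target letter is A.
From Db, a diminished fourth is 4 semitones down: A.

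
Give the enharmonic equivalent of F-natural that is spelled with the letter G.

Gbb

Plain G sits 2 semitones above F, so on the letter G the same pitch needs a double flat: Gbb.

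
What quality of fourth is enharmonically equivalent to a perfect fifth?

A perfect fifth spans 7 semitones.
A fourth spanning 7 semitones is doubly augmented (the perfect fourth is 5).

doubly augmented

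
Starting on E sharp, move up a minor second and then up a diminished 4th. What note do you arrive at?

Bb

A minor second up from E# is F# (letter F, 1 semitone up).
A diminished fourth up from F# is Bb (letter B, 4 semitones up).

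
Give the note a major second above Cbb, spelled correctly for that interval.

Dbb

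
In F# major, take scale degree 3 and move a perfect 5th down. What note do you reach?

D#

Scale degree 3 of F# major is A#.
A perfect fifth (7 semitones) below A# lands on the letter D, giving D#.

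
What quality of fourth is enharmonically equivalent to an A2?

doubly diminished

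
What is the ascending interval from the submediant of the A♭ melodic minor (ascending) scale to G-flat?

minor second

The submediant of Ab melodic minor (ascending) is F.
F up to Gb: letters F→G make it a second; 1 semitone makes it minor.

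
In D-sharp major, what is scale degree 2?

Degree 2 takes the letter 1 step above D, which is E.
In major, degree 2 sits 2 semitones above the tonic. D# + 2 semitones is pitch class 5, spelled on E as E#.

E#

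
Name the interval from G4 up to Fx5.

augmented seventh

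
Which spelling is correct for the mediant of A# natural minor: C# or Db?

Each scale degree takes a distinct letter name. Degree 3 of a scale on A must use the letter C.
C# and Db are enharmonically the same pitch, but only C# uses the letter C, so it is the correct spelling here.

C#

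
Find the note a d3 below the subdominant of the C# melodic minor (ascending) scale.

The subdominant of C# melodic minor (ascending) is F#.
A diminished third (2 semitones) below F# lands on the letter D, giving D##.

D##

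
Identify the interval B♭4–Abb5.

The letter names run B→A, a span of 6 letter steps, so the interval is some kind of seventh.
Bb to Abb is 9 semitones. A major seventh is 11, so 9 makes it diminished.

diminished seventh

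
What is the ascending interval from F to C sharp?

augmented fifth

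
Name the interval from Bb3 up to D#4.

augmented third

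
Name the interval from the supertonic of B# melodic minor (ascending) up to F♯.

diminished fourth

The supertonic of B# melodic minor (ascending) is C##.
C## up to F#: letters C→F make it a fourth; 4 semitones makes it diminished.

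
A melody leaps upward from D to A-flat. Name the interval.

Counting letters D–E–F–G–A gives a fifth.
D→Ab = 6 semitones, 1 narrower than the perfect fifth (7), so diminished.

diminished fifth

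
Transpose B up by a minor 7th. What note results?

A

B up a major seventh is A#, so the target letter is A.
From B, a minor seventh is 10 semitones up: A.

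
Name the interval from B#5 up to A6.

Counting letters B–C–D–E–F–G–A gives a seventh.
B#→A = 9 semitones, 2 narrower than the major seventh (11), so diminished.

diminished seventh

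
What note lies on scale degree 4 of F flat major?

Bbb

Degree 4 takes the letter 3 steps above F, which is B.
In major, degree 4 sits 5 semitones above the tonic. Fb + 5 semitones is pitch class 9, spelled on B as Bbb.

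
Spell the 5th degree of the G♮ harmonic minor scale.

The G harmonic minor scale runs G A Bb C D Eb F#.
Degree 5 is D.

D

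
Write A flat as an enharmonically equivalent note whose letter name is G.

G#

Ab is pitch class 8. The letter G alone is pitch class 7.
To reach pitch class 8 from G requires an offset of +1 semitone, i.e. sharp: G#.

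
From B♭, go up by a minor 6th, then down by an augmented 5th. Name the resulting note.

Cbb

A minor sixth up from Bb is Gb (letter G, 8 semitones up).
An augmented fifth down from Gb is Cbb (letter C, 8 semitones down).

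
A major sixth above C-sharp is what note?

A#

C up a major sixth is A, so the target letter is A.
From C#, a major sixth is 9 semitones up: A#.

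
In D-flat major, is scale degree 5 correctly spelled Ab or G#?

Ab

Each scale degree takes a distinct letter name. Degree 5 of a scale on D must use the letter A.
Ab and G# are enharmonically the same pitch, but only Ab uses the letter A, so it is the correct spelling here.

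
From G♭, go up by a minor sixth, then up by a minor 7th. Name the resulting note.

Dbb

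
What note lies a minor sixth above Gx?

G up a major sixth is E, so the target letter is E.
From G##, a minor sixth is 8 semitones up: E#.

E#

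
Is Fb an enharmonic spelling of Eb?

Fb is pitch class 4; Eb is pitch class 3.
The pitch classes differ (4 vs. 3), so they are not enharmonic equivalents.

No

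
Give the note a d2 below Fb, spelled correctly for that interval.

E

F down a major second is Eb, so the target letter is E.
From Fb, a diminished second is 0 semitones down: E.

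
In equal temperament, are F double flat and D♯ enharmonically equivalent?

Yes

Fbb = pitch class 3 and D# = pitch class 3 — the same pitch class, so they are enharmonic equivalents.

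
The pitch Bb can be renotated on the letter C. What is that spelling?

Cbb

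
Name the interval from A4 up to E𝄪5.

Counting letters A–B–C–D–E gives a fifth.
A→E## = 9 semitones, 2 wider than the perfect fifth (7), so doubly augmented.

doubly augmented fifth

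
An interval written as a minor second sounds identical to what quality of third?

A minor second spans 1 semitone.
A third spanning 1 semitone is doubly diminished (the major third is 4).

doubly diminished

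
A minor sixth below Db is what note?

A sixth below D lands on the letter F.
A minor sixth spans 8 semitones, so Db moves to pitch class 5. On the letter F that is F.

F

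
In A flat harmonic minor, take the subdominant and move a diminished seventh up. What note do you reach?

The subdominant of Ab harmonic minor is Db.
A diminished seventh (9 semitones) above Db lands on the letter C, giving Cbb.

Cbb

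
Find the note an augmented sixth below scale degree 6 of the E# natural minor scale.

Scale degree 6 of E# natural minor is C#.
An augmented sixth (10 semitones) below C# lands on the letter E, giving Eb.

Eb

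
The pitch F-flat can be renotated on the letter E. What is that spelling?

Plain E sits at the same pitch as Fb, so on the letter E the same pitch needs a natural: E.

E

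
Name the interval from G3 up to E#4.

augmented sixth

The letter names run G→E, a span of 5 letter steps, so the interval is some kind of sixth.
G to E# is 10 semitones. A major sixth is 9, so 10 makes it augmented.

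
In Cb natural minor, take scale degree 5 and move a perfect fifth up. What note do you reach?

Db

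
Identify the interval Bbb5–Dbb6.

Counting letters B–C–D gives a third.
Bbb→Dbb = 3 semitones, 1 narrower than the major third (4), so minor.

minor third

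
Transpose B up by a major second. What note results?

B up a major second is C#, so the target letter is C.
From B, a major second is 2 semitones up: C#.

C#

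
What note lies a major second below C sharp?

A second below C lands on the letter B.
A major second spans 2 semitones, so C# moves to pitch class 11. On the letter B that is B.

B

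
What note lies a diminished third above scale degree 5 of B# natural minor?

Scale degree 5 of B# natural minor is F##.
A diminished third (2 semitones) above F## lands on the letter A, giving A.

A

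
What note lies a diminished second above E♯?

F

E up a major second is F#, so the target letter is F.
From E#, a diminished second is 0 semitones up: F.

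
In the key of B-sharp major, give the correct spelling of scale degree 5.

F##

The B# major scale runs B# C## D## E# F## G## A##.
Degree 5 is F##.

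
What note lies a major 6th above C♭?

C up a major sixth is A, so the target letter is A.
From Cb, a major sixth is 9 semitones up: Ab.

Ab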